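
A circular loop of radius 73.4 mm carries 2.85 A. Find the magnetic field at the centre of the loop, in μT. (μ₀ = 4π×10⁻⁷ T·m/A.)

At the centre of a circular loop the Biot–Savart law gives B = μ₀I/(2R).
B = (4π×10⁻⁷ × 2.85) / (2 × 0.0734) = 2.44×10⁻⁵ T.

B ≈ 24.4 μT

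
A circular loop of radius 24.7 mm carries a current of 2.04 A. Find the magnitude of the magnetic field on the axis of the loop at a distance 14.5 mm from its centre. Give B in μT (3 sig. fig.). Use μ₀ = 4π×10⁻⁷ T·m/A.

On the axis of a circular loop, B = μ₀IR² / [2(R²+z²)^(3/2)].
R² + z² = (0.0247)² + (0.0145)² = 0.0008203 m², and (R²+z²)^(3/2) = 2.35×10⁻⁵ m³.
B = (4π×10⁻⁷ × 2.04 × 0.0006101) / (2 × 2.35×10⁻⁵) = 3.33×10⁻⁵ T.

B ≈ 33.3 μT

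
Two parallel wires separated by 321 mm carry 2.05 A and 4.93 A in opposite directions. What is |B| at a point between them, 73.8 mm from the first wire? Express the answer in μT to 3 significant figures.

B ≈ 9.54 μT

Each long wire gives B = μ₀I/(2πd). Distances are d₁ = 0.0738 m and d₂ = 0.2472 m.
B₁ = 5.56×10⁻⁶ T, B₂ = 3.99×10⁻⁶ T.
Between antiparallel currents both contributions point the same way, so they add. B = B₁ + B₂ = 5.56×10⁻⁶ + 3.99×10⁻⁶ = 9.54×10⁻⁶ T.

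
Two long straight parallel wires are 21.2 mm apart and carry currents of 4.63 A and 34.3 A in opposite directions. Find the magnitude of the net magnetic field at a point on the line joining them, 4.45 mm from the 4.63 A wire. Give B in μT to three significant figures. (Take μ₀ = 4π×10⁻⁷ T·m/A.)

Each long wire gives B = μ₀I/(2πd). Distances are d₁ = 0.00445 m and d₂ = 0.01675 m.
B₁ = 2.08×10⁻⁴ T, B₂ = 4.10×10⁻⁴ T.
Between antiparallel currents both contributions point the same way, so they add. B = B₁ + B₂ = 2.08×10⁻⁴ + 4.10×10⁻⁴ = 6.18×10⁻⁴ T.

B ≈ 618 μT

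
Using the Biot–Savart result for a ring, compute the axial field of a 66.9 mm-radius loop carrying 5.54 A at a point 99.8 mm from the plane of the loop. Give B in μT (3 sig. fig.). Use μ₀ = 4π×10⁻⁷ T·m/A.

On the axis of a circular loop, B = μ₀IR² / [2(R²+z²)^(3/2)].
R² + z² = (0.0669)² + (0.0998)² = 0.01444 m², and (R²+z²)^(3/2) = 1.73×10⁻³ m³.
B = (4π×10⁻⁷ × 5.54 × 0.004476) / (2 × 1.73×10⁻³) = 8.98×10⁻⁶ T.

B ≈ 8.98 μT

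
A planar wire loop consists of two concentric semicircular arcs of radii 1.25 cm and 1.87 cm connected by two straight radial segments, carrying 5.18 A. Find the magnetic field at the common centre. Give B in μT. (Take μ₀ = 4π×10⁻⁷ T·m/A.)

The radial connectors point toward the centre, so dl × r̂ = 0 and they contribute nothing.
Each semicircle gives μ₀I/(4R): inner arc 1.30×10⁻⁴ T, outer arc 8.70×10⁻⁵ T.
The two arcs carry current in opposite angular senses, so their fields oppose: B = |1.30×10⁻⁴ − 8.70×10⁻⁵| = 4.32×10⁻⁵ T.

B ≈ 43.2 μT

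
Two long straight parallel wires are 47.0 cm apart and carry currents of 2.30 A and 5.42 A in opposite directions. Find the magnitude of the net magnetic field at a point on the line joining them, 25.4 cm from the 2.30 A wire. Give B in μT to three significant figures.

B ≈ 6.83 μT

Each long wire gives B = μ₀I/(2πd). Distances are d₁ = 0.254 m and d₂ = 0.216 m.
B₁ = 1.81×10⁻⁶ T, B₂ = 5.02×10⁻⁶ T.
Between antiparallel currents both contributions point the same way, so they add. B = B₁ + B₂ = 1.81×10⁻⁶ + 5.02×10⁻⁶ = 6.83×10⁻⁶ T.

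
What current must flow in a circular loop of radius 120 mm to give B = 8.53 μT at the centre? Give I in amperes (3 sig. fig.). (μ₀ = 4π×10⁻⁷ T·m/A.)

I ≈ 1.63 A

At the centre of a circular loop B = μ₀I/(2R), so I = 2RB/μ₀.
With R = 0.12 m, I = 2 × 0.12 × 8.53×10⁻⁶ / (4π×10⁻⁷) = 1.63 A.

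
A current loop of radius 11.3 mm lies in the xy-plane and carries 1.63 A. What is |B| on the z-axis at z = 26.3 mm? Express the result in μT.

B ≈ 5.58 μT

On the axis of a circular loop, B = μ₀IR² / [2(R²+z²)^(3/2)].
R² + z² = (0.0113)² + (0.0263)² = 0.0008194 m², and (R²+z²)^(3/2) = 2.35×10⁻⁵ m³.
B = (4π×10⁻⁷ × 1.63 × 0.0001277) / (2 × 2.35×10⁻⁵) = 5.58×10⁻⁶ T.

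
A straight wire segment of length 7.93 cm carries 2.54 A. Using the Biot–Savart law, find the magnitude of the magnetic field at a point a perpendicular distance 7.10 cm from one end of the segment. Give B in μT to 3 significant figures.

B ≈ 2.67 μT

For a finite straight segment, B = (μ₀I/4πd)(sinθ₁ + sinθ₂), where θ₁, θ₂ are the angles from the perpendicular to each end.
The perpendicular foot is at one end, so the two end-offsets along the wire are 0 and L = 0.0793 m.
sinθ₁ = 0/√(0²+0.071²) = 0.0000; sinθ₂ = 0.0793/√(0.0793²+0.071²) = 0.7450.
B = (4π×10⁻⁷ × 2.54) / (4π × 0.071) × (0.0000 + 0.7450) = 2.67×10⁻⁶ T.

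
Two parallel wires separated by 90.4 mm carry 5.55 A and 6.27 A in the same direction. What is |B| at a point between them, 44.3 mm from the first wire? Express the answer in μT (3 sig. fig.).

Each long wire gives B = μ₀I/(2πd). Distances are d₁ = 0.0443 m and d₂ = 0.0461 m.
B₁ = 2.51×10⁻⁵ T, B₂ = 2.72×10⁻⁵ T.
Between parallel currents the two contributions point in opposite directions, so they subtract. B = |B₁ − B₂| = |2.51×10⁻⁵ − 2.72×10⁻⁵| = 2.15×10⁻⁶ T.

B ≈ 2.15 μT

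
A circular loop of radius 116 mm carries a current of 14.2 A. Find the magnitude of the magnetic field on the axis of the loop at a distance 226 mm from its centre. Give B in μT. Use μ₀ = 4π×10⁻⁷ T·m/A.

B ≈ 7.32 μT

On the axis of a circular loop, B = μ₀IR² / [2(R²+z²)^(3/2)].
R² + z² = (0.116)² + (0.226)² = 0.06453 m², and (R²+z²)^(3/2) = 1.64×10⁻² m³.
B = (4π×10⁻⁷ × 14.2 × 0.01346) / (2 × 1.64×10⁻²) = 7.32×10⁻⁶ T.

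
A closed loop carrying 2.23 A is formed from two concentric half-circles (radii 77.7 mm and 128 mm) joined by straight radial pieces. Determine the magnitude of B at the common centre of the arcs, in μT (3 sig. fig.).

The radial connectors point toward the centre, so dl × r̂ = 0 and they contribute nothing.
Each semicircle gives μ₀I/(4R): inner arc 9.02×10⁻⁶ T, outer arc 5.47×10⁻⁶ T.
The two arcs carry current in opposite angular senses, so their fields oppose: B = |9.02×10⁻⁶ − 5.47×10⁻⁶| = 3.54×10⁻⁶ T.

B ≈ 3.54 μT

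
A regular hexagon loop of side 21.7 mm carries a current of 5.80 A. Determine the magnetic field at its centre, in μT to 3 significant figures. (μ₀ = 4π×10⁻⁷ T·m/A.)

B ≈ 185 μT

Each side is a finite straight segment at perpendicular distance d = a/(2 tan(π/6)) = 0.01879 m from the centre, with end-angles ±π/6.
One side contributes B₁ = (μ₀I/4πd)·2 sin(π/6) = 3.09×10⁻⁵ T.
All 6 sides add in the same direction: B = 6 × 3.09×10⁻⁵ = 1.85×10⁻⁴ T.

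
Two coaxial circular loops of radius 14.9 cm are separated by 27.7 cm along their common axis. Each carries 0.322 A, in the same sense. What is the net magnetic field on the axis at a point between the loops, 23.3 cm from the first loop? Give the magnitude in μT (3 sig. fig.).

B ≈ 1.41 μT

Each loop contributes B = μ₀IR²/[2(R²+z²)^(3/2)] on the axis, with z measured from that loop.
Loop 1 (z = 0.233 m): B₁ = 2.12×10⁻⁷ T. Loop 2 (z = 0.044 m): B₂ = 1.20×10⁻⁶ T.
The fields add: B = B₁ + B₂ = 1.41×10⁻⁶ T.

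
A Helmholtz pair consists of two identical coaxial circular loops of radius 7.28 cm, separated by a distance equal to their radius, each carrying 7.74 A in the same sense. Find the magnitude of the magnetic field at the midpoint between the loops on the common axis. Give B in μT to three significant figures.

Each loop contributes B = μ₀IR²/[2(R²+z²)^(3/2)] on the axis, with z measured from that loop.
Loop 1 (z = 0.0364 m): B₁ = 4.78×10⁻⁵ T. Loop 2 (z = 0.0364 m): B₂ = 4.78×10⁻⁵ T.
The fields add: B = B₁ + B₂ = 9.56×10⁻⁵ T.

B ≈ 95.6 μT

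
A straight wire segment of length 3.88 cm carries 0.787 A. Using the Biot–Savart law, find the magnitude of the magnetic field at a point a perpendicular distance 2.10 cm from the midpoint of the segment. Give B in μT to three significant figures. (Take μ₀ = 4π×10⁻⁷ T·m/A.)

B ≈ 5.09 μT

For a finite straight segment, B = (μ₀I/4πd)(sinθ₁ + sinθ₂), where θ₁, θ₂ are the angles from the perpendicular to each end.
The perpendicular from the point meets the wire at its midpoint, so each end is L/2 = 0.0194 m away along the wire.
sinθ₁ = 0.0194/√(0.0194²+0.021²) = 0.6786; sinθ₂ = 0.0194/√(0.0194²+0.021²) = 0.6786.
B = (4π×10⁻⁷ × 0.787) / (4π × 0.021) × (0.6786 + 0.6786) = 5.09×10⁻⁶ T.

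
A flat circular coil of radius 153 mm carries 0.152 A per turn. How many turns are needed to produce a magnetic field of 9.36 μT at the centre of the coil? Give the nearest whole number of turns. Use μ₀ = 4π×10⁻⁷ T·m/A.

N = 15

For an N-turn coil, B = Nμ₀I/(2R). A single turn gives B₁ = 6.24×10⁻⁷ T with R = 0.153 m.
N = B/B₁ = 9.36×10⁻⁶ / 6.24×10⁻⁷ = 14.99.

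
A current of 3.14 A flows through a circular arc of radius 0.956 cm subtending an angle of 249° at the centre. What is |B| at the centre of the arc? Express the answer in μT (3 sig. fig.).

B ≈ 143 μT

The Biot–Savart field of a circular arc at its centre is B = μ₀Iφ/(4πR), with φ = 4.346 rad.
B = (4π×10⁻⁷ × 3.14 × 4.346) / (4π × 0.00956) = 1.43×10⁻⁴ T.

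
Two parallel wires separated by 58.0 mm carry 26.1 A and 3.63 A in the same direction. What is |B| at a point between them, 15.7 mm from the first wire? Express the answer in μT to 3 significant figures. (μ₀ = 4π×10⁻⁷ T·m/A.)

B ≈ 315 μT

Each long wire gives B = μ₀I/(2πd). Distances are d₁ = 0.0157 m and d₂ = 0.0423 m.
B₁ = 3.32×10⁻⁴ T, B₂ = 1.72×10⁻⁵ T.
Between parallel currents the two contributions point in opposite directions, so they subtract. B = |B₁ − B₂| = |3.32×10⁻⁴ − 1.72×10⁻⁵| = 3.15×10⁻⁴ T.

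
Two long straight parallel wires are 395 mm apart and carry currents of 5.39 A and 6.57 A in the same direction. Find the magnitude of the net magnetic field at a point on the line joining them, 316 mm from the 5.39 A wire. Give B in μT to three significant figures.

Each long wire gives B = μ₀I/(2πd). Distances are d₁ = 0.316 m and d₂ = 0.079 m.
B₁ = 3.41×10⁻⁶ T, B₂ = 1.66×10⁻⁵ T.
Between parallel currents the two contributions point in opposite directions, so they subtract. B = |B₁ − B₂| = |3.41×10⁻⁶ − 1.66×10⁻⁵| = 1.32×10⁻⁵ T.

B ≈ 13.2 μT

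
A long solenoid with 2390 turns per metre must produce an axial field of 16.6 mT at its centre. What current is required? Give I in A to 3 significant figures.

Inside a long solenoid B = μ₀nI with n = 2390 m⁻¹, so I = B/(μ₀n).
I = 1.66×10⁻² / (4π×10⁻⁷ × 2390) = 5.53 A.

I ≈ 5.53 A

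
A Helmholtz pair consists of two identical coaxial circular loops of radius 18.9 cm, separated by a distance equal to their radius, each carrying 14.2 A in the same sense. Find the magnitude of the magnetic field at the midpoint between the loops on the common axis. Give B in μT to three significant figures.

B ≈ 67.6 μT

Each loop contributes B = μ₀IR²/[2(R²+z²)^(3/2)] on the axis, with z measured from that loop.
Loop 1 (z = 0.0945 m): B₁ = 3.38×10⁻⁵ T. Loop 2 (z = 0.0945 m): B₂ = 3.38×10⁻⁵ T.
The fields add: B = B₁ + B₂ = 6.76×10⁻⁵ T.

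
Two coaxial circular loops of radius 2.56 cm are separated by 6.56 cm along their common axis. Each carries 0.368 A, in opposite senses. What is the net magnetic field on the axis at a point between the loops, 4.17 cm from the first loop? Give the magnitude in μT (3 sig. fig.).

Each loop contributes B = μ₀IR²/[2(R²+z²)^(3/2)] on the axis, with z measured from that loop.
Loop 1 (z = 0.0417 m): B₁ = 1.29×10⁻⁶ T. Loop 2 (z = 0.0239 m): B₂ = 3.53×10⁻⁶ T.
The fields oppose: B = |B₁ − B₂| = 2.23×10⁻⁶ T.

B ≈ 2.23 μT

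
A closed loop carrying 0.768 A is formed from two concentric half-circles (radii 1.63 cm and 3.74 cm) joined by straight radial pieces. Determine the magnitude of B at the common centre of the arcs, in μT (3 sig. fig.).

The radial connectors point toward the centre, so dl × r̂ = 0 and they contribute nothing.
Each semicircle gives μ₀I/(4R): inner arc 1.48×10⁻⁵ T, outer arc 6.45×10⁻⁶ T.
The two arcs carry current in opposite angular senses, so their fields oppose: B = |1.48×10⁻⁵ − 6.45×10⁻⁶| = 8.35×10⁻⁶ T.

B ≈ 8.35 μT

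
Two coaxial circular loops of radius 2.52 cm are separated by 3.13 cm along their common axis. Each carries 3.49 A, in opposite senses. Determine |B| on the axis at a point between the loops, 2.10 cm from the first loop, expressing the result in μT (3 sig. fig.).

Each loop contributes B = μ₀IR²/[2(R²+z²)^(3/2)] on the axis, with z measured from that loop.
Loop 1 (z = 0.021 m): B₁ = 3.95×10⁻⁵ T. Loop 2 (z = 0.0103 m): B₂ = 6.90×10⁻⁵ T.
The fields oppose: B = |B₁ − B₂| = 2.96×10⁻⁵ T.

B ≈ 29.6 μT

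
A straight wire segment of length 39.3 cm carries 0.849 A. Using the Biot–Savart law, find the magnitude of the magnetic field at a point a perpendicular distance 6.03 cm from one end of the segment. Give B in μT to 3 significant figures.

B ≈ 1.39 μT

For a finite straight segment, B = (μ₀I/4πd)(sinθ₁ + sinθ₂), where θ₁, θ₂ are the angles from the perpendicular to each end.
The perpendicular foot is at one end, so the two end-offsets along the wire are 0 and L = 0.393 m.
sinθ₁ = 0/√(0²+0.0603²) = 0.0000; sinθ₂ = 0.393/√(0.393²+0.0603²) = 0.9884.
B = (4π×10⁻⁷ × 0.849) / (4π × 0.0603) × (0.0000 + 0.9884) = 1.39×10⁻⁶ T.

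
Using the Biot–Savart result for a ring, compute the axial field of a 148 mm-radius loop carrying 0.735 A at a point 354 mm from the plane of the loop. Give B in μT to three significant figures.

B ≈ 0.179 μT

On the axis of a circular loop, B = μ₀IR² / [2(R²+z²)^(3/2)].
R² + z² = (0.148)² + (0.354)² = 0.1472 m², and (R²+z²)^(3/2) = 5.65×10⁻² m³.
B = (4π×10⁻⁷ × 0.735 × 0.0219) / (2 × 5.65×10⁻²) = 1.79×10⁻⁷ T.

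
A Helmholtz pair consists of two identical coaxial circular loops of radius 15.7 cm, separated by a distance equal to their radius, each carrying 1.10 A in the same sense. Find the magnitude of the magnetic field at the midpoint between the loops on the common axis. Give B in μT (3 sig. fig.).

Each loop contributes B = μ₀IR²/[2(R²+z²)^(3/2)] on the axis, with z measured from that loop.
Loop 1 (z = 0.0785 m): B₁ = 3.15×10⁻⁶ T. Loop 2 (z = 0.0785 m): B₂ = 3.15×10⁻⁶ T.
The fields add: B = B₁ + B₂ = 6.30×10⁻⁶ T.

B ≈ 6.30 μT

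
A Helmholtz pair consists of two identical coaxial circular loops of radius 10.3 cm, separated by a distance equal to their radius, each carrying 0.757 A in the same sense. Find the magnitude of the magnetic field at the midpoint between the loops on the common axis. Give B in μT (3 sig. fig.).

Each loop contributes B = μ₀IR²/[2(R²+z²)^(3/2)] on the axis, with z measured from that loop.
Loop 1 (z = 0.0515 m): B₁ = 3.30×10⁻⁶ T. Loop 2 (z = 0.0515 m): B₂ = 3.30×10⁻⁶ T.
The fields add: B = B₁ + B₂ = 6.61×10⁻⁶ T.

B ≈ 6.61 μT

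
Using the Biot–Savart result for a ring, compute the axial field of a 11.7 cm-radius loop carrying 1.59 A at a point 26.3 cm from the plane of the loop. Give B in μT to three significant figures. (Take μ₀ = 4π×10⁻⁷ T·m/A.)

B ≈ 0.573 μT

On the axis of a circular loop, B = μ₀IR² / [2(R²+z²)^(3/2)].
R² + z² = (0.117)² + (0.263)² = 0.08286 m², and (R²+z²)^(3/2) = 2.39×10⁻² m³.
B = (4π×10⁻⁷ × 1.59 × 0.01369) / (2 × 2.39×10⁻²) = 5.73×10⁻⁷ T.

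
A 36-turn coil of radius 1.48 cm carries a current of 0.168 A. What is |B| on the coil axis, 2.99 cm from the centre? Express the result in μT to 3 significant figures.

B ≈ 22.4 μT

For an N-turn flat coil, B = Nμ₀IR²/[2(R²+z²)^(3/2)] with R = 0.0148 m, z = 0.0299 m.
B = 36 × 6.23×10⁻⁷ T = 2.24×10⁻⁵ T.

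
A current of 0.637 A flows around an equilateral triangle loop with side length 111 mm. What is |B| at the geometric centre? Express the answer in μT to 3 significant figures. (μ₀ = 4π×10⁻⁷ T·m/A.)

B ≈ 10.3 μT

Each side is a finite straight segment at perpendicular distance d = a/(2 tan(π/3)) = 0.03204 m from the centre, with end-angles ±π/3.
One side contributes B₁ = (μ₀I/4πd)·2 sin(π/3) = 3.44×10⁻⁶ T.
All 3 sides add in the same direction: B = 3 × 3.44×10⁻⁶ = 1.03×10⁻⁵ T.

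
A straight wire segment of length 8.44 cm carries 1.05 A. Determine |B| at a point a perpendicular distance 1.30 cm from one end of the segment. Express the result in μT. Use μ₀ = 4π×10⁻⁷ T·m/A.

B ≈ 7.98 μT

For a finite straight segment, B = (μ₀I/4πd)(sinθ₁ + sinθ₂), where θ₁, θ₂ are the angles from the perpendicular to each end.
The perpendicular foot is at one end, so the two end-offsets along the wire are 0 and L = 0.0844 m.
sinθ₁ = 0/√(0²+0.013²) = 0.0000; sinθ₂ = 0.0844/√(0.0844²+0.013²) = 0.9883.
B = (4π×10⁻⁷ × 1.05) / (4π × 0.013) × (0.0000 + 0.9883) = 7.98×10⁻⁶ T.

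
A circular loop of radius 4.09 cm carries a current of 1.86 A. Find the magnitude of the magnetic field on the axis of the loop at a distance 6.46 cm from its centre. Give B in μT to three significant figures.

B ≈ 4.37 μT

On the axis of a circular loop, B = μ₀IR² / [2(R²+z²)^(3/2)].
R² + z² = (0.0409)² + (0.0646)² = 0.005846 m², and (R²+z²)^(3/2) = 4.47×10⁻⁴ m³.
B = (4π×10⁻⁷ × 1.86 × 0.001673) / (2 × 4.47×10⁻⁴) = 4.37×10⁻⁶ T.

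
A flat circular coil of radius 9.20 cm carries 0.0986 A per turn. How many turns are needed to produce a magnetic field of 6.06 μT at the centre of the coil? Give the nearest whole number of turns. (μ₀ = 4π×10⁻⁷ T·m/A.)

For an N-turn coil, B = Nμ₀I/(2R). A single turn gives B₁ = 6.73×10⁻⁷ T with R = 0.092 m.
N = B/B₁ = 6.06×10⁻⁶ / 6.73×10⁻⁷ = 9.00.

N = 9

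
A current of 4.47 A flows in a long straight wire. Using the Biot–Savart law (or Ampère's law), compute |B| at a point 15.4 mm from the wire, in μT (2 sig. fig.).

B ≈ 58 μT

For an infinitely long straight wire, B = μ₀I/(2πd).
B = (4π×10⁻⁷ × 4.47) / (2π × 0.0154) = 5.81×10⁻⁵ T.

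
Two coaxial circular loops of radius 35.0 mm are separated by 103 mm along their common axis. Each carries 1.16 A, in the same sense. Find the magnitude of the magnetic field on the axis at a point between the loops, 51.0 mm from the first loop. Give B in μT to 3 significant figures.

Each loop contributes B = μ₀IR²/[2(R²+z²)^(3/2)] on the axis, with z measured from that loop.
Loop 1 (z = 0.051 m): B₁ = 3.77×10⁻⁶ T. Loop 2 (z = 0.052 m): B₂ = 3.63×10⁻⁶ T.
The fields add: B = B₁ + B₂ = 7.40×10⁻⁶ T.

B ≈ 7.40 μT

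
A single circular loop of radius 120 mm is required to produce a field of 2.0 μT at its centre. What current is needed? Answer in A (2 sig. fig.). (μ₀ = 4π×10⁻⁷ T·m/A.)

I ≈ 0.38 A

At the centre of a circular loop B = μ₀I/(2R), so I = 2RB/μ₀.
With R = 0.12 m, I = 2 × 0.12 × 2.00×10⁻⁶ / (4π×10⁻⁷) = 0.382 A.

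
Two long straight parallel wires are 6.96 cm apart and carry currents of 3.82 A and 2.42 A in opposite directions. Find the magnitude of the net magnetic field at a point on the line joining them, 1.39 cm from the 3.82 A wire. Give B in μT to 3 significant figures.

B ≈ 63.7 μT

Each long wire gives B = μ₀I/(2πd). Distances are d₁ = 0.0139 m and d₂ = 0.0557 m.
B₁ = 5.50×10⁻⁵ T, B₂ = 8.69×10⁻⁶ T.
Between antiparallel currents both contributions point the same way, so they add. B = B₁ + B₂ = 5.50×10⁻⁵ + 8.69×10⁻⁶ = 6.37×10⁻⁵ T.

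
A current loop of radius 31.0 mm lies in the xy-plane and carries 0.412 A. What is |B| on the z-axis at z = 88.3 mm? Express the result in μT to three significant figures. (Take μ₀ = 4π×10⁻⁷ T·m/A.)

B ≈ 0.304 μT

On the axis of a circular loop, B = μ₀IR² / [2(R²+z²)^(3/2)].
R² + z² = (0.031)² + (0.0883)² = 0.008758 m², and (R²+z²)^(3/2) = 8.20×10⁻⁴ m³.
B = (4π×10⁻⁷ × 0.412 × 0.000961) / (2 × 8.20×10⁻⁴) = 3.04×10⁻⁷ T.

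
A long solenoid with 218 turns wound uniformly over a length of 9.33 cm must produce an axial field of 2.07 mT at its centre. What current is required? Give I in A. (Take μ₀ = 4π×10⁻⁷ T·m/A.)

I ≈ 0.705 A

Inside a long solenoid B = μ₀nI with n = 2337 m⁻¹, so I = B/(μ₀n).
I = 2.07×10⁻³ / (4π×10⁻⁷ × 2337) = 0.705 A.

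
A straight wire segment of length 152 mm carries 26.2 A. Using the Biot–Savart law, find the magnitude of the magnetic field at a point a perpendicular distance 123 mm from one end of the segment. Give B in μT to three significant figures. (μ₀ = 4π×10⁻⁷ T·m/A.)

For a finite straight segment, B = (μ₀I/4πd)(sinθ₁ + sinθ₂), where θ₁, θ₂ are the angles from the perpendicular to each end.
The perpendicular foot is at one end, so the two end-offsets along the wire are 0 and L = 0.152 m.
sinθ₁ = 0/√(0²+0.123²) = 0.0000; sinθ₂ = 0.152/√(0.152²+0.123²) = 0.7774.
B = (4π×10⁻⁷ × 26.2) / (4π × 0.123) × (0.0000 + 0.7774) = 1.66×10⁻⁵ T.

B ≈ 16.6 μT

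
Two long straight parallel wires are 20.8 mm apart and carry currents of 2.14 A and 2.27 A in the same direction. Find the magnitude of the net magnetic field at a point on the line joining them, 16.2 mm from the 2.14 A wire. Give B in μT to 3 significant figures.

B ≈ 72.3 μT

Each long wire gives B = μ₀I/(2πd). Distances are d₁ = 0.0162 m and d₂ = 0.0046 m.
B₁ = 2.64×10⁻⁵ T, B₂ = 9.87×10⁻⁵ T.
Between parallel currents the two contributions point in opposite directions, so they subtract. B = |B₁ − B₂| = |2.64×10⁻⁵ − 9.87×10⁻⁵| = 7.23×10⁻⁵ T.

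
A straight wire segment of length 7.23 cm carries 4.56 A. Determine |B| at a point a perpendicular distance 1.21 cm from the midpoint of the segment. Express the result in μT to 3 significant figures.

For a finite straight segment, B = (μ₀I/4πd)(sinθ₁ + sinθ₂), where θ₁, θ₂ are the angles from the perpendicular to each end.
The perpendicular from the point meets the wire at its midpoint, so each end is L/2 = 0.03615 m away along the wire.
sinθ₁ = 0.03615/√(0.03615²+0.0121²) = 0.9483; sinθ₂ = 0.03615/√(0.03615²+0.0121²) = 0.9483.
B = (4π×10⁻⁷ × 4.56) / (4π × 0.0121) × (0.9483 + 0.9483) = 7.15×10⁻⁵ T.

B ≈ 71.5 μT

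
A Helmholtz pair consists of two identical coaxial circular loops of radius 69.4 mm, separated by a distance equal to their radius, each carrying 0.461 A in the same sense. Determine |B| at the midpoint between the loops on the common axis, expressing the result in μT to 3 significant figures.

B ≈ 5.97 μT

Each loop contributes B = μ₀IR²/[2(R²+z²)^(3/2)] on the axis, with z measured from that loop.
Loop 1 (z = 0.0347 m): B₁ = 2.99×10⁻⁶ T. Loop 2 (z = 0.0347 m): B₂ = 2.99×10⁻⁶ T.
The fields add: B = B₁ + B₂ = 5.97×10⁻⁶ T.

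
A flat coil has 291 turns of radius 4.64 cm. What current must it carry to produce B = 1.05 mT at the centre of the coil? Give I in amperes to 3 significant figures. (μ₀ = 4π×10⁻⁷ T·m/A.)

For an N-turn coil, B = Nμ₀I/(2R) with R = 0.0464 m, so I = 2RB/(Nμ₀) = 2 × 0.0464 × 1.05×10⁻³ / (291 × 4π×10⁻⁷) = 0.266 A.

I ≈ 0.266 A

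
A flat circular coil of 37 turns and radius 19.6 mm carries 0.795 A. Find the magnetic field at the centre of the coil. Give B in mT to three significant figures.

For an N-turn flat coil, B = Nμ₀I/(2R) with R = 0.0196 m.
B = 37 × 2.55×10⁻⁵ T = 9.43×10⁻⁴ T.

B ≈ 0.943 mT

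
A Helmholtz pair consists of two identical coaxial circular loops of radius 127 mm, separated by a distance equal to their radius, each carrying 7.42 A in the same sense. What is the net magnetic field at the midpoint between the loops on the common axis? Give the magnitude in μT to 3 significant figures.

Each loop contributes B = μ₀IR²/[2(R²+z²)^(3/2)] on the axis, with z measured from that loop.
Loop 1 (z = 0.0635 m): B₁ = 2.63×10⁻⁵ T. Loop 2 (z = 0.0635 m): B₂ = 2.63×10⁻⁵ T.
The fields add: B = B₁ + B₂ = 5.25×10⁻⁵ T.

B ≈ 52.5 μT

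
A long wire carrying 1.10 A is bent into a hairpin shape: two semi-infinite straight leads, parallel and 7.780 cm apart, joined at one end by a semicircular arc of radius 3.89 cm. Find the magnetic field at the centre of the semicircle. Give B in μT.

B ≈ 14.5 μT

The semicircular arc contributes B_arc = μ₀I·π/(4πR) = μ₀I/(4R) = 8.88×10⁻⁶ T.
Each semi-infinite lead is at perpendicular distance R = 0.0389 m from the centre, with the perpendicular foot at its near end, so it contributes μ₀I/(4πR); both point the same way, together 5.66×10⁻⁶ T.
Arc and leads all point the same direction: B = 8.88×10⁻⁶ + 5.66×10⁻⁶ = 1.45×10⁻⁵ T.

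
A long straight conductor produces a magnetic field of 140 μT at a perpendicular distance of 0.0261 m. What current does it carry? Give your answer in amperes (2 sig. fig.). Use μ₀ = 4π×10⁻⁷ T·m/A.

For a long straight wire B = μ₀I/(2πd), so I = 2πdB/μ₀.
I = 2π × 0.0261 × 1.40×10⁻⁴ / (4π×10⁻⁷) = 18.3 A.

I ≈ 18 A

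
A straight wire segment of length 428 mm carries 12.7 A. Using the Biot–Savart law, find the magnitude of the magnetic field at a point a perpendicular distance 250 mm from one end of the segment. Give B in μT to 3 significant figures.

For a finite straight segment, B = (μ₀I/4πd)(sinθ₁ + sinθ₂), where θ₁, θ₂ are the angles from the perpendicular to each end.
The perpendicular foot is at one end, so the two end-offsets along the wire are 0 and L = 0.428 m.
sinθ₁ = 0/√(0²+0.25²) = 0.0000; sinθ₂ = 0.428/√(0.428²+0.25²) = 0.8635.
B = (4π×10⁻⁷ × 12.7) / (4π × 0.25) × (0.0000 + 0.8635) = 4.39×10⁻⁶ T.

B ≈ 4.39 μT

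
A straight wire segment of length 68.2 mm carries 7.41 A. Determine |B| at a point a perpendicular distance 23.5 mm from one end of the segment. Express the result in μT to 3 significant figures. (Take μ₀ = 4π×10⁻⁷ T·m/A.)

B ≈ 29.8 μT

For a finite straight segment, B = (μ₀I/4πd)(sinθ₁ + sinθ₂), where θ₁, θ₂ are the angles from the perpendicular to each end.
The perpendicular foot is at one end, so the two end-offsets along the wire are 0 and L = 0.0682 m.
sinθ₁ = 0/√(0²+0.0235²) = 0.0000; sinθ₂ = 0.0682/√(0.0682²+0.0235²) = 0.9454.
B = (4π×10⁻⁷ × 7.41) / (4π × 0.0235) × (0.0000 + 0.9454) = 2.98×10⁻⁵ T.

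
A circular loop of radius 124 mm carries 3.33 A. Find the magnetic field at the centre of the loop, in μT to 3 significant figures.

At the centre of a circular loop the Biot–Savart law gives B = μ₀I/(2R).
B = (4π×10⁻⁷ × 3.33) / (2 × 0.124) = 1.69×10⁻⁵ T.

B ≈ 16.9 μT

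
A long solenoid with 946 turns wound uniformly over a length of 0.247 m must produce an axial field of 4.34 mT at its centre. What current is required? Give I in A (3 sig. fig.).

Inside a long solenoid B = μ₀nI with n = 3830 m⁻¹, so I = B/(μ₀n).
I = 4.34×10⁻³ / (4π×10⁻⁷ × 3830) = 0.902 A.

I ≈ 0.902 A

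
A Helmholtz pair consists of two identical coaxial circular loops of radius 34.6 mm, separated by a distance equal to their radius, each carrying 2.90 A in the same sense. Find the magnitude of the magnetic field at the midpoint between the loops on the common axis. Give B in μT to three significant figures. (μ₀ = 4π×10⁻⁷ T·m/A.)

B ≈ 75.4 μT

Each loop contributes B = μ₀IR²/[2(R²+z²)^(3/2)] on the axis, with z measured from that loop.
Loop 1 (z = 0.0173 m): B₁ = 3.77×10⁻⁵ T. Loop 2 (z = 0.0173 m): B₂ = 3.77×10⁻⁵ T.
The fields add: B = B₁ + B₂ = 7.54×10⁻⁵ T.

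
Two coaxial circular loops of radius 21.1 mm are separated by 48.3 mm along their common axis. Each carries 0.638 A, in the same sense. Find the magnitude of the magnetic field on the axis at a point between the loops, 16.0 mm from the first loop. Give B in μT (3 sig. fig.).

Each loop contributes B = μ₀IR²/[2(R²+z²)^(3/2)] on the axis, with z measured from that loop.
Loop 1 (z = 0.016 m): B₁ = 9.61×10⁻⁶ T. Loop 2 (z = 0.0323 m): B₂ = 3.11×10⁻⁶ T.
The fields add: B = B₁ + B₂ = 1.27×10⁻⁵ T.

B ≈ 12.7 μT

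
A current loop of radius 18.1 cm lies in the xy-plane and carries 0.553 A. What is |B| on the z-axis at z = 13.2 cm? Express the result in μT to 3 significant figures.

B ≈ 1.01 μT

On the axis of a circular loop, B = μ₀IR² / [2(R²+z²)^(3/2)].
R² + z² = (0.181)² + (0.132)² = 0.05019 m², and (R²+z²)^(3/2) = 1.12×10⁻² m³.
B = (4π×10⁻⁷ × 0.553 × 0.03276) / (2 × 1.12×10⁻²) = 1.01×10⁻⁶ T.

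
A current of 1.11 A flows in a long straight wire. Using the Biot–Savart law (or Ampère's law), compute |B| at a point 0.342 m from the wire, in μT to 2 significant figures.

For an infinitely long straight wire, B = μ₀I/(2πd).
B = (4π×10⁻⁷ × 1.11) / (2π × 0.342) = 6.49×10⁻⁷ T.

B ≈ 0.65 μT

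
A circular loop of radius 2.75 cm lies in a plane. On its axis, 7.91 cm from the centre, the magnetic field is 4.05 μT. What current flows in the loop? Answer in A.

On the axis of a loop, B = μ₀IR²/[2(R²+z²)^(3/2)], so I = 2B(R²+z²)^(3/2)/(μ₀R²).
R² + z² = 0.0007562 + 0.006257 = 0.007013 m²; raised to 3/2 gives 5.87×10⁻⁴ m³.
I = 2 × 4.05×10⁻⁶ × 5.87×10⁻⁴ / (1.26×10⁻⁶ × 0.0007562) = 5.01 A.

I ≈ 5.01 A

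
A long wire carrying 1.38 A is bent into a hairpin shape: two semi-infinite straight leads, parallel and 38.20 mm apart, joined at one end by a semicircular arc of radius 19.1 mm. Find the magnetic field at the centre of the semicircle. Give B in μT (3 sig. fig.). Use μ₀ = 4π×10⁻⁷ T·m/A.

B ≈ 37.1 μT

The semicircular arc contributes B_arc = μ₀I·π/(4πR) = μ₀I/(4R) = 2.27×10⁻⁵ T.
Each semi-infinite lead is at perpendicular distance R = 0.0191 m from the centre, with the perpendicular foot at its near end, so it contributes μ₀I/(4πR); both point the same way, together 1.45×10⁻⁵ T.
Arc and leads all point the same direction: B = 2.27×10⁻⁵ + 1.45×10⁻⁵ = 3.71×10⁻⁵ T.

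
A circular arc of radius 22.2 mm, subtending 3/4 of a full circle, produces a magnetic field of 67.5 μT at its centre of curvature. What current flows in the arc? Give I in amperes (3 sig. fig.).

For a circular arc, B = μ₀Iφ/(4πR) with φ in radians; here φ = 4.712 rad.
So I = 4πRB/(μ₀φ) = 4π × 0.0222 × 6.75×10⁻⁵ / (4π×10⁻⁷ × 4.712) = 3.18 A.

I ≈ 3.18 A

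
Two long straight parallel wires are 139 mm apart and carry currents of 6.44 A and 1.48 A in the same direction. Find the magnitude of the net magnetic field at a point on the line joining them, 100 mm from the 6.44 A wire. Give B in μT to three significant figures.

B ≈ 5.29 μT

Each long wire gives B = μ₀I/(2πd). Distances are d₁ = 0.1 m and d₂ = 0.039 m.
B₁ = 1.29×10⁻⁵ T, B₂ = 7.59×10⁻⁶ T.
Between parallel currents the two contributions point in opposite directions, so they subtract. B = |B₁ − B₂| = |1.29×10⁻⁵ − 7.59×10⁻⁶| = 5.29×10⁻⁶ T.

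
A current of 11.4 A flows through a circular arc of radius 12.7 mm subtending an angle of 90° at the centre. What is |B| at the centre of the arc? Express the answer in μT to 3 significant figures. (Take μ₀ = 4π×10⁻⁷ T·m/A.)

B ≈ 141 μT

The Biot–Savart field of a circular arc at its centre is B = μ₀Iφ/(4πR), with φ = 1.571 rad.
B = (4π×10⁻⁷ × 11.4 × 1.571) / (4π × 0.0127) = 1.41×10⁻⁴ T.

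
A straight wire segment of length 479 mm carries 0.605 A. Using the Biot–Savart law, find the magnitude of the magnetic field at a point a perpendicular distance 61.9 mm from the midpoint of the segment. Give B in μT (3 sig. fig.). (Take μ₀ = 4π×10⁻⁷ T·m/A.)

For a finite straight segment, B = (μ₀I/4πd)(sinθ₁ + sinθ₂), where θ₁, θ₂ are the angles from the perpendicular to each end.
The perpendicular from the point meets the wire at its midpoint, so each end is L/2 = 0.2395 m away along the wire.
sinθ₁ = 0.2395/√(0.2395²+0.0619²) = 0.9682; sinθ₂ = 0.2395/√(0.2395²+0.0619²) = 0.9682.
B = (4π×10⁻⁷ × 0.605) / (4π × 0.0619) × (0.9682 + 0.9682) = 1.89×10⁻⁶ T.

B ≈ 1.89 μT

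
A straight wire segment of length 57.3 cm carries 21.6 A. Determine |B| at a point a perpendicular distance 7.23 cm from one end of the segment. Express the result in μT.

B ≈ 29.6 μT

For a finite straight segment, B = (μ₀I/4πd)(sinθ₁ + sinθ₂), where θ₁, θ₂ are the angles from the perpendicular to each end.
The perpendicular foot is at one end, so the two end-offsets along the wire are 0 and L = 0.573 m.
sinθ₁ = 0/√(0²+0.0723²) = 0.0000; sinθ₂ = 0.573/√(0.573²+0.0723²) = 0.9921.
B = (4π×10⁻⁷ × 21.6) / (4π × 0.0723) × (0.0000 + 0.9921) = 2.96×10⁻⁵ T.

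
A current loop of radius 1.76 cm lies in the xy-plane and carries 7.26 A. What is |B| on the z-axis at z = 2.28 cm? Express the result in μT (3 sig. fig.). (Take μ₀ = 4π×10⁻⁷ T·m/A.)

On the axis of a circular loop, B = μ₀IR² / [2(R²+z²)^(3/2)].
R² + z² = (0.0176)² + (0.0228)² = 0.0008296 m², and (R²+z²)^(3/2) = 2.39×10⁻⁵ m³.
B = (4π×10⁻⁷ × 7.26 × 0.0003098) / (2 × 2.39×10⁻⁵) = 5.91×10⁻⁵ T.

B ≈ 59.1 μT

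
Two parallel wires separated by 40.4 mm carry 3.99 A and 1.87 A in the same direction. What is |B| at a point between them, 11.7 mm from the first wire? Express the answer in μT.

Each long wire gives B = μ₀I/(2πd). Distances are d₁ = 0.0117 m and d₂ = 0.0287 m.
B₁ = 6.82×10⁻⁵ T, B₂ = 1.30×10⁻⁵ T.
Between parallel currents the two contributions point in opposite directions, so they subtract. B = |B₁ − B₂| = |6.82×10⁻⁵ − 1.30×10⁻⁵| = 5.52×10⁻⁵ T.

B ≈ 55.2 μT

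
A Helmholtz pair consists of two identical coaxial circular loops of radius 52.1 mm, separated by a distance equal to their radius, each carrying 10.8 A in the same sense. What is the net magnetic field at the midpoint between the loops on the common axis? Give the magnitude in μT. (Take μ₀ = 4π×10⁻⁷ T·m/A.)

B ≈ 186 μT

Each loop contributes B = μ₀IR²/[2(R²+z²)^(3/2)] on the axis, with z measured from that loop.
Loop 1 (z = 0.02605 m): B₁ = 9.32×10⁻⁵ T. Loop 2 (z = 0.02605 m): B₂ = 9.32×10⁻⁵ T.
The fields add: B = B₁ + B₂ = 1.86×10⁻⁴ T.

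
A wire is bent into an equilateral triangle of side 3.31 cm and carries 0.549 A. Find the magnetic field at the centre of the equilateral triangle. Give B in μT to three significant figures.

Each side is a finite straight segment at perpendicular distance d = a/(2 tan(π/3)) = 0.009555 m from the centre, with end-angles ±π/3.
One side contributes B₁ = (μ₀I/4πd)·2 sin(π/3) = 9.95×10⁻⁶ T.
All 3 sides add in the same direction: B = 3 × 9.95×10⁻⁶ = 2.99×10⁻⁵ T.

B ≈ 29.9 μT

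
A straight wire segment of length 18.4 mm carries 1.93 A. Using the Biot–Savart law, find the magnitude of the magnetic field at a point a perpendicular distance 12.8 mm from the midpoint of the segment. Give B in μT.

For a finite straight segment, B = (μ₀I/4πd)(sinθ₁ + sinθ₂), where θ₁, θ₂ are the angles from the perpendicular to each end.
The perpendicular from the point meets the wire at its midpoint, so each end is L/2 = 0.0092 m away along the wire.
sinθ₁ = 0.0092/√(0.0092²+0.0128²) = 0.5836; sinθ₂ = 0.0092/√(0.0092²+0.0128²) = 0.5836.
B = (4π×10⁻⁷ × 1.93) / (4π × 0.0128) × (0.5836 + 0.5836) = 1.76×10⁻⁵ T.

B ≈ 17.6 μT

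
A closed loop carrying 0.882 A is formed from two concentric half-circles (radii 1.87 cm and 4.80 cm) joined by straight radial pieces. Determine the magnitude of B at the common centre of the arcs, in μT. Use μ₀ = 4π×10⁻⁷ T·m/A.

B ≈ 9.04 μT

The radial connectors point toward the centre, so dl × r̂ = 0 and they contribute nothing.
Each semicircle gives μ₀I/(4R): inner arc 1.48×10⁻⁵ T, outer arc 5.77×10⁻⁶ T.
The two arcs carry current in opposite angular senses, so their fields oppose: B = |1.48×10⁻⁵ − 5.77×10⁻⁶| = 9.04×10⁻⁶ T.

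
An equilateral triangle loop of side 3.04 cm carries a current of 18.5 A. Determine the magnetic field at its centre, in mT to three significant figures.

B ≈ 1.10 mT

Each side is a finite straight segment at perpendicular distance d = a/(2 tan(π/3)) = 0.008776 m from the centre, with end-angles ±π/3.
One side contributes B₁ = (μ₀I/4πd)·2 sin(π/3) = 3.65×10⁻⁴ T.
All 3 sides add in the same direction: B = 3 × 3.65×10⁻⁴ = 1.10×10⁻³ T.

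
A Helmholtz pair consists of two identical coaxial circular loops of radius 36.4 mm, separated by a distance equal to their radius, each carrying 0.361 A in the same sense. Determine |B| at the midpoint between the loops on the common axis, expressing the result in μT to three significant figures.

B ≈ 8.92 μT

Each loop contributes B = μ₀IR²/[2(R²+z²)^(3/2)] on the axis, with z measured from that loop.
Loop 1 (z = 0.0182 m): B₁ = 4.46×10⁻⁶ T. Loop 2 (z = 0.0182 m): B₂ = 4.46×10⁻⁶ T.
The fields add: B = B₁ + B₂ = 8.92×10⁻⁶ T.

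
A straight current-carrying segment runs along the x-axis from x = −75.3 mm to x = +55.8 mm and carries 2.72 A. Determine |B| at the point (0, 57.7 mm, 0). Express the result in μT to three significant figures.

B ≈ 7.02 μT

For a finite straight segment, B = (μ₀I/4πd)(sinθ₁ + sinθ₂), where θ₁, θ₂ are the angles from the perpendicular to each end.
The perpendicular distance is d = 0.0577 m; the end-offsets along the wire are a = 0.0753 m and b = 0.0558 m.
sinθ₁ = 0.0753/√(0.0753²+0.0577²) = 0.7938; sinθ₂ = 0.0558/√(0.0558²+0.0577²) = 0.6952.
B = (4π×10⁻⁷ × 2.72) / (4π × 0.0577) × (0.7938 + 0.6952) = 7.02×10⁻⁶ T.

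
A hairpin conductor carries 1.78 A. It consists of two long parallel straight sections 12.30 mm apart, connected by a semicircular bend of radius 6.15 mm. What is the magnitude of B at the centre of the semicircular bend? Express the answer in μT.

The semicircular arc contributes B_arc = μ₀I·π/(4πR) = μ₀I/(4R) = 9.09×10⁻⁵ T.
Each semi-infinite lead is at perpendicular distance R = 0.00615 m from the centre, with the perpendicular foot at its near end, so it contributes μ₀I/(4πR); both point the same way, together 5.79×10⁻⁵ T.
Arc and leads all point the same direction: B = 9.09×10⁻⁵ + 5.79×10⁻⁵ = 1.49×10⁻⁴ T.

B ≈ 149 μT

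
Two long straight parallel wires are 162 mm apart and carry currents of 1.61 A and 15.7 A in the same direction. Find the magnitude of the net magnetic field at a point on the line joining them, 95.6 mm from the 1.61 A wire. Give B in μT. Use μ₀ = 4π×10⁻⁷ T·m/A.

Each long wire gives B = μ₀I/(2πd). Distances are d₁ = 0.0956 m and d₂ = 0.0664 m.
B₁ = 3.37×10⁻⁶ T, B₂ = 4.73×10⁻⁵ T.
Between parallel currents the two contributions point in opposite directions, so they subtract. B = |B₁ − B₂| = |3.37×10⁻⁶ − 4.73×10⁻⁵| = 4.39×10⁻⁵ T.

B ≈ 43.9 μT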